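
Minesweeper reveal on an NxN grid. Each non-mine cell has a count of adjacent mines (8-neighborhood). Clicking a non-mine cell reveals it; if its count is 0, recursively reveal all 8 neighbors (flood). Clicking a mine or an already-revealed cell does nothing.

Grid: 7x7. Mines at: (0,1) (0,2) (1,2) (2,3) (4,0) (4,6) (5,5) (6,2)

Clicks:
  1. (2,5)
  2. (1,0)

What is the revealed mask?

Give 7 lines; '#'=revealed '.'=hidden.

Answer: ...####
#..####
....###
....###
.......
.......
.......

Derivation:
Click 1 (2,5) count=0: revealed 14 new [(0,3) (0,4) (0,5) (0,6) (1,3) (1,4) (1,5) (1,6) (2,4) (2,5) (2,6) (3,4) (3,5) (3,6)] -> total=14
Click 2 (1,0) count=1: revealed 1 new [(1,0)] -> total=15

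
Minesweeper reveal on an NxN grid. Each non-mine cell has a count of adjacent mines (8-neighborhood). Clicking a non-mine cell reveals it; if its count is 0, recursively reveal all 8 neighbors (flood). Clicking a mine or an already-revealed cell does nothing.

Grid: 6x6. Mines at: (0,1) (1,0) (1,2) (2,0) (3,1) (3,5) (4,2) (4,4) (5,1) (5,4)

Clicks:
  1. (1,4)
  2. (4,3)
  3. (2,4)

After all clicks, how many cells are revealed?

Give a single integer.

Answer: 10

Derivation:
Click 1 (1,4) count=0: revealed 9 new [(0,3) (0,4) (0,5) (1,3) (1,4) (1,5) (2,3) (2,4) (2,5)] -> total=9
Click 2 (4,3) count=3: revealed 1 new [(4,3)] -> total=10
Click 3 (2,4) count=1: revealed 0 new [(none)] -> total=10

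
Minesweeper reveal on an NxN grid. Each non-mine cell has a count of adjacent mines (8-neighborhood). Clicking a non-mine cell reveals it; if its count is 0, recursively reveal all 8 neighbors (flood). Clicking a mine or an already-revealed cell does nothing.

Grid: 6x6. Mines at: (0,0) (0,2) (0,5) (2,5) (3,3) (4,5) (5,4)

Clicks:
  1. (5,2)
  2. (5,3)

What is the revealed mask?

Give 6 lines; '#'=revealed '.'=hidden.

Answer: ......
###...
###...
###...
####..
####..

Derivation:
Click 1 (5,2) count=0: revealed 17 new [(1,0) (1,1) (1,2) (2,0) (2,1) (2,2) (3,0) (3,1) (3,2) (4,0) (4,1) (4,2) (4,3) (5,0) (5,1) (5,2) (5,3)] -> total=17
Click 2 (5,3) count=1: revealed 0 new [(none)] -> total=17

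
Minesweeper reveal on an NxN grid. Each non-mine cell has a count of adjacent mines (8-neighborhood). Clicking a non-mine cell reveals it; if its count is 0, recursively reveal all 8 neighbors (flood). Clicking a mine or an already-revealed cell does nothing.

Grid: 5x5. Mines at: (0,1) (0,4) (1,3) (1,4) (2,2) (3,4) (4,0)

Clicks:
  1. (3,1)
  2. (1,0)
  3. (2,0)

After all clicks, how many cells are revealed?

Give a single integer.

Answer: 6

Derivation:
Click 1 (3,1) count=2: revealed 1 new [(3,1)] -> total=1
Click 2 (1,0) count=1: revealed 1 new [(1,0)] -> total=2
Click 3 (2,0) count=0: revealed 4 new [(1,1) (2,0) (2,1) (3,0)] -> total=6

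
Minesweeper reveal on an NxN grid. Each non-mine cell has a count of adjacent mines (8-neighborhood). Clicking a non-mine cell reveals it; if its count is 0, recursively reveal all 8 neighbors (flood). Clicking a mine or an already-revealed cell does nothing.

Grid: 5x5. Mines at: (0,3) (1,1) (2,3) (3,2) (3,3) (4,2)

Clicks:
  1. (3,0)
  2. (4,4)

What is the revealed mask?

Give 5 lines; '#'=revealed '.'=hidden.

Click 1 (3,0) count=0: revealed 6 new [(2,0) (2,1) (3,0) (3,1) (4,0) (4,1)] -> total=6
Click 2 (4,4) count=1: revealed 1 new [(4,4)] -> total=7

Answer: .....
.....
##...
##...
##..#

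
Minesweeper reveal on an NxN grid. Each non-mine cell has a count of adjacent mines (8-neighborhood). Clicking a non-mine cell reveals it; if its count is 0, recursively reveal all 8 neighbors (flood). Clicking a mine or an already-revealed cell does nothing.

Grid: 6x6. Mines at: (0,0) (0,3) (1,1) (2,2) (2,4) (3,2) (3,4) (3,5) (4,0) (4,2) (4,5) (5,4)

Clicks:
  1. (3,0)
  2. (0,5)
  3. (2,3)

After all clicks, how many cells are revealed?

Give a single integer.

Answer: 6

Derivation:
Click 1 (3,0) count=1: revealed 1 new [(3,0)] -> total=1
Click 2 (0,5) count=0: revealed 4 new [(0,4) (0,5) (1,4) (1,5)] -> total=5
Click 3 (2,3) count=4: revealed 1 new [(2,3)] -> total=6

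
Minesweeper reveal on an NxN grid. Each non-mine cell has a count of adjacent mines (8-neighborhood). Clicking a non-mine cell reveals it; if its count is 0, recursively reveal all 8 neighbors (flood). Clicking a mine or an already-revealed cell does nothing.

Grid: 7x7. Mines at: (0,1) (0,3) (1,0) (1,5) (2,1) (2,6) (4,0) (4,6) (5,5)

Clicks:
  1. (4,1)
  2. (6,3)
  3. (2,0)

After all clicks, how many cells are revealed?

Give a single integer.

Answer: 28

Derivation:
Click 1 (4,1) count=1: revealed 1 new [(4,1)] -> total=1
Click 2 (6,3) count=0: revealed 26 new [(1,2) (1,3) (1,4) (2,2) (2,3) (2,4) (2,5) (3,1) (3,2) (3,3) (3,4) (3,5) (4,2) (4,3) (4,4) (4,5) (5,0) (5,1) (5,2) (5,3) (5,4) (6,0) (6,1) (6,2) (6,3) (6,4)] -> total=27
Click 3 (2,0) count=2: revealed 1 new [(2,0)] -> total=28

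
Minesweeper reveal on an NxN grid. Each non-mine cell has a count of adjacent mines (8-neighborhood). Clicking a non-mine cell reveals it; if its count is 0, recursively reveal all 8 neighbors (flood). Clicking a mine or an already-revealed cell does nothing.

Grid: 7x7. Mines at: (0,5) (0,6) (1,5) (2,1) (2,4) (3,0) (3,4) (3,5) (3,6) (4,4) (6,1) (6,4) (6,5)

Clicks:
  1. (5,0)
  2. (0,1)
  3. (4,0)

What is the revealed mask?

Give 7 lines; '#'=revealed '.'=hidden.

Click 1 (5,0) count=1: revealed 1 new [(5,0)] -> total=1
Click 2 (0,1) count=0: revealed 10 new [(0,0) (0,1) (0,2) (0,3) (0,4) (1,0) (1,1) (1,2) (1,3) (1,4)] -> total=11
Click 3 (4,0) count=1: revealed 1 new [(4,0)] -> total=12

Answer: #####..
#####..
.......
.......
#......
#......
.......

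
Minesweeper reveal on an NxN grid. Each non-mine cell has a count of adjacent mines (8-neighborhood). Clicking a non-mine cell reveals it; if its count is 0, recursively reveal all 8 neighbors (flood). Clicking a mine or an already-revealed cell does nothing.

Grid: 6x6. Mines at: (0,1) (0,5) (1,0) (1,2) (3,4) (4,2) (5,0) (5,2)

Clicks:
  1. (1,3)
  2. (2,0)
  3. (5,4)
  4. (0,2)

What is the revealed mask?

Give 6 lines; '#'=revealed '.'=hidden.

Click 1 (1,3) count=1: revealed 1 new [(1,3)] -> total=1
Click 2 (2,0) count=1: revealed 1 new [(2,0)] -> total=2
Click 3 (5,4) count=0: revealed 6 new [(4,3) (4,4) (4,5) (5,3) (5,4) (5,5)] -> total=8
Click 4 (0,2) count=2: revealed 1 new [(0,2)] -> total=9

Answer: ..#...
...#..
#.....
......
...###
...###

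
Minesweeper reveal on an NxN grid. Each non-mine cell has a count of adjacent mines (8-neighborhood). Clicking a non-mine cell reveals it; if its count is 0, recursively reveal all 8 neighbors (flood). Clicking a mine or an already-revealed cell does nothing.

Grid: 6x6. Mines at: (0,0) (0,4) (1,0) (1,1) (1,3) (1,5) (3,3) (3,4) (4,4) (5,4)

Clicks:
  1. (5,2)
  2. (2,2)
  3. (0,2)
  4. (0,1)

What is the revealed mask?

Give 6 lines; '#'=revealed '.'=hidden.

Click 1 (5,2) count=0: revealed 14 new [(2,0) (2,1) (2,2) (3,0) (3,1) (3,2) (4,0) (4,1) (4,2) (4,3) (5,0) (5,1) (5,2) (5,3)] -> total=14
Click 2 (2,2) count=3: revealed 0 new [(none)] -> total=14
Click 3 (0,2) count=2: revealed 1 new [(0,2)] -> total=15
Click 4 (0,1) count=3: revealed 1 new [(0,1)] -> total=16

Answer: .##...
......
###...
###...
####..
####..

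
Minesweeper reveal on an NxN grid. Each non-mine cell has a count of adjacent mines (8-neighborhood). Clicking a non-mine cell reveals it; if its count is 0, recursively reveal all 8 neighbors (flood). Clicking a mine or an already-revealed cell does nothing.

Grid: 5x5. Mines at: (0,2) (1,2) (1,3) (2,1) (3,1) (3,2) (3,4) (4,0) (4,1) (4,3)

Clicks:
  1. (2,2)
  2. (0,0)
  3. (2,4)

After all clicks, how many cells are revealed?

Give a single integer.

Click 1 (2,2) count=5: revealed 1 new [(2,2)] -> total=1
Click 2 (0,0) count=0: revealed 4 new [(0,0) (0,1) (1,0) (1,1)] -> total=5
Click 3 (2,4) count=2: revealed 1 new [(2,4)] -> total=6

Answer: 6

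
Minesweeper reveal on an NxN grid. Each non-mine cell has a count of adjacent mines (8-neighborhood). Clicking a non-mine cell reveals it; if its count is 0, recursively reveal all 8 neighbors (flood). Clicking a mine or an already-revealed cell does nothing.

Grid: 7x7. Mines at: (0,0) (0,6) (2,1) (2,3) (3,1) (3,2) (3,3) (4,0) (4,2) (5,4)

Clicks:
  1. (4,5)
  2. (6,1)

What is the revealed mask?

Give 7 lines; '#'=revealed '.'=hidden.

Answer: .......
.......
.......
.......
.....#.
####...
####...

Derivation:
Click 1 (4,5) count=1: revealed 1 new [(4,5)] -> total=1
Click 2 (6,1) count=0: revealed 8 new [(5,0) (5,1) (5,2) (5,3) (6,0) (6,1) (6,2) (6,3)] -> total=9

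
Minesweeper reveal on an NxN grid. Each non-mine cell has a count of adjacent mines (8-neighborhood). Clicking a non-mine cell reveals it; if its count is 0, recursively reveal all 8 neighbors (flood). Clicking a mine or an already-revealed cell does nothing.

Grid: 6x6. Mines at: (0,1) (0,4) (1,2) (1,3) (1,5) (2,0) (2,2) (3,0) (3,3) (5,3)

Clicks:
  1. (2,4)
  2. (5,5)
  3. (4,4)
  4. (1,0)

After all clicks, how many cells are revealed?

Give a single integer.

Click 1 (2,4) count=3: revealed 1 new [(2,4)] -> total=1
Click 2 (5,5) count=0: revealed 7 new [(2,5) (3,4) (3,5) (4,4) (4,5) (5,4) (5,5)] -> total=8
Click 3 (4,4) count=2: revealed 0 new [(none)] -> total=8
Click 4 (1,0) count=2: revealed 1 new [(1,0)] -> total=9

Answer: 9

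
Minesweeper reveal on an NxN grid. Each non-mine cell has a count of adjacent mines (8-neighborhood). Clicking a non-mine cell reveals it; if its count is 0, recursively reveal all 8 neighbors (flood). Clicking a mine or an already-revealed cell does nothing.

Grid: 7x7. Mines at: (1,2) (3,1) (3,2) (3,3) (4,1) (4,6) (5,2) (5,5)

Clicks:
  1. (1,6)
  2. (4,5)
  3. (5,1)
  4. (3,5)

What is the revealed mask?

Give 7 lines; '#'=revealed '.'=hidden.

Answer: ...####
...####
...####
....###
.....#.
.#.....
.......

Derivation:
Click 1 (1,6) count=0: revealed 15 new [(0,3) (0,4) (0,5) (0,6) (1,3) (1,4) (1,5) (1,6) (2,3) (2,4) (2,5) (2,6) (3,4) (3,5) (3,6)] -> total=15
Click 2 (4,5) count=2: revealed 1 new [(4,5)] -> total=16
Click 3 (5,1) count=2: revealed 1 new [(5,1)] -> total=17
Click 4 (3,5) count=1: revealed 0 new [(none)] -> total=17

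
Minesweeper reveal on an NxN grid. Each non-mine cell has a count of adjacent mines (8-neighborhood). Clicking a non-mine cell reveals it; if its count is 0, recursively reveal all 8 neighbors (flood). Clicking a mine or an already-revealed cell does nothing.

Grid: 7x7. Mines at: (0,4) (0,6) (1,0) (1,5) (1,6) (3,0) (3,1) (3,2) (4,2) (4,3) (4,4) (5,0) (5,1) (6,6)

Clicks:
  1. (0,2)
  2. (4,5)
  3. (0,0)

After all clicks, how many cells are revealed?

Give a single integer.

Click 1 (0,2) count=0: revealed 9 new [(0,1) (0,2) (0,3) (1,1) (1,2) (1,3) (2,1) (2,2) (2,3)] -> total=9
Click 2 (4,5) count=1: revealed 1 new [(4,5)] -> total=10
Click 3 (0,0) count=1: revealed 1 new [(0,0)] -> total=11

Answer: 11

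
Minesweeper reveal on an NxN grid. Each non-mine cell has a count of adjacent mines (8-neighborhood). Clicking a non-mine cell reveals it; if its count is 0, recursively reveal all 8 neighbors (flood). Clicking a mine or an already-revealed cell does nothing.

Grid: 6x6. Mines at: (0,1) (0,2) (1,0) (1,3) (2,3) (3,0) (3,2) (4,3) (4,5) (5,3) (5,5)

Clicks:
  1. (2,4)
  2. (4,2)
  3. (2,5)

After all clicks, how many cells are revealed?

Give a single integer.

Answer: 9

Derivation:
Click 1 (2,4) count=2: revealed 1 new [(2,4)] -> total=1
Click 2 (4,2) count=3: revealed 1 new [(4,2)] -> total=2
Click 3 (2,5) count=0: revealed 7 new [(0,4) (0,5) (1,4) (1,5) (2,5) (3,4) (3,5)] -> total=9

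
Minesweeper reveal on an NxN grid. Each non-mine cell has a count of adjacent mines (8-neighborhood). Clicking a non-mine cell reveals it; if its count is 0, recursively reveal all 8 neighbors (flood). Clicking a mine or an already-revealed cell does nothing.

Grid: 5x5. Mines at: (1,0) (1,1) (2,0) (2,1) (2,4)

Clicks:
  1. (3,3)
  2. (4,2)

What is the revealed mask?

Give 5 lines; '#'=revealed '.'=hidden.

Click 1 (3,3) count=1: revealed 1 new [(3,3)] -> total=1
Click 2 (4,2) count=0: revealed 9 new [(3,0) (3,1) (3,2) (3,4) (4,0) (4,1) (4,2) (4,3) (4,4)] -> total=10

Answer: .....
.....
.....
#####
#####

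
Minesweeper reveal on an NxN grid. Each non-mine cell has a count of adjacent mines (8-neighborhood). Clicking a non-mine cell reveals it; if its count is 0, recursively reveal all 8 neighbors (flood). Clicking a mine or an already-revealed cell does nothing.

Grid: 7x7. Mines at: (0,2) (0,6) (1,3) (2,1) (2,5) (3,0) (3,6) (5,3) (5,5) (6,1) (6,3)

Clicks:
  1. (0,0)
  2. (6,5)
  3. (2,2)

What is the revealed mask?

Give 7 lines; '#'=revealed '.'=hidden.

Answer: ##.....
##.....
..#....
.......
.......
.......
.....#.

Derivation:
Click 1 (0,0) count=0: revealed 4 new [(0,0) (0,1) (1,0) (1,1)] -> total=4
Click 2 (6,5) count=1: revealed 1 new [(6,5)] -> total=5
Click 3 (2,2) count=2: revealed 1 new [(2,2)] -> total=6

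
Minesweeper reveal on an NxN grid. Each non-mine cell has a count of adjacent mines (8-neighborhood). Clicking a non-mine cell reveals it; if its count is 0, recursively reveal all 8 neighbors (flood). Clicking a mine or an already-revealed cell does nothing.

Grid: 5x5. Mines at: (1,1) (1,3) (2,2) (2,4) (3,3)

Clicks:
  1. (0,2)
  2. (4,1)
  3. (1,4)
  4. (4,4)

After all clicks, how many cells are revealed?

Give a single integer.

Answer: 11

Derivation:
Click 1 (0,2) count=2: revealed 1 new [(0,2)] -> total=1
Click 2 (4,1) count=0: revealed 8 new [(2,0) (2,1) (3,0) (3,1) (3,2) (4,0) (4,1) (4,2)] -> total=9
Click 3 (1,4) count=2: revealed 1 new [(1,4)] -> total=10
Click 4 (4,4) count=1: revealed 1 new [(4,4)] -> total=11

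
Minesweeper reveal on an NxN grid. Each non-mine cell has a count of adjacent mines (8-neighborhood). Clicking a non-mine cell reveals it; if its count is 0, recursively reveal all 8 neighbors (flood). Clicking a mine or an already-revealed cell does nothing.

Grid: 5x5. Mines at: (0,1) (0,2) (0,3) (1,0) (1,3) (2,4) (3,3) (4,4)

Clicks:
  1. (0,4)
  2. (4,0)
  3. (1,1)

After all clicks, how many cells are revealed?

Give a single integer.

Click 1 (0,4) count=2: revealed 1 new [(0,4)] -> total=1
Click 2 (4,0) count=0: revealed 9 new [(2,0) (2,1) (2,2) (3,0) (3,1) (3,2) (4,0) (4,1) (4,2)] -> total=10
Click 3 (1,1) count=3: revealed 1 new [(1,1)] -> total=11

Answer: 11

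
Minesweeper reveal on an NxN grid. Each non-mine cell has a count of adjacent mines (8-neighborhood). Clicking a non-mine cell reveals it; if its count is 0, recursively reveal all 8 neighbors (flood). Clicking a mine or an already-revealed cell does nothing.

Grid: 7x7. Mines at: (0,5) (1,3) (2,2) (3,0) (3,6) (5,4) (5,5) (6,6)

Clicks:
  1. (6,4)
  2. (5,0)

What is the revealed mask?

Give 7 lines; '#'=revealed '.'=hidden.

Click 1 (6,4) count=2: revealed 1 new [(6,4)] -> total=1
Click 2 (5,0) count=0: revealed 15 new [(3,1) (3,2) (3,3) (4,0) (4,1) (4,2) (4,3) (5,0) (5,1) (5,2) (5,3) (6,0) (6,1) (6,2) (6,3)] -> total=16

Answer: .......
.......
.......
.###...
####...
####...
#####..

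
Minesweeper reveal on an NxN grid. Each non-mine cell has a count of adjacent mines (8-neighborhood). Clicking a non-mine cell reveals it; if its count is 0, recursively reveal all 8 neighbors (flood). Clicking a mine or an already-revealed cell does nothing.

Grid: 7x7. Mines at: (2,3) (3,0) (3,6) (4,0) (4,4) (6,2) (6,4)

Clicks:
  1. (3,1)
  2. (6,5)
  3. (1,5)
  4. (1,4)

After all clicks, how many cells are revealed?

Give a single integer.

Answer: 22

Derivation:
Click 1 (3,1) count=2: revealed 1 new [(3,1)] -> total=1
Click 2 (6,5) count=1: revealed 1 new [(6,5)] -> total=2
Click 3 (1,5) count=0: revealed 20 new [(0,0) (0,1) (0,2) (0,3) (0,4) (0,5) (0,6) (1,0) (1,1) (1,2) (1,3) (1,4) (1,5) (1,6) (2,0) (2,1) (2,2) (2,4) (2,5) (2,6)] -> total=22
Click 4 (1,4) count=1: revealed 0 new [(none)] -> total=22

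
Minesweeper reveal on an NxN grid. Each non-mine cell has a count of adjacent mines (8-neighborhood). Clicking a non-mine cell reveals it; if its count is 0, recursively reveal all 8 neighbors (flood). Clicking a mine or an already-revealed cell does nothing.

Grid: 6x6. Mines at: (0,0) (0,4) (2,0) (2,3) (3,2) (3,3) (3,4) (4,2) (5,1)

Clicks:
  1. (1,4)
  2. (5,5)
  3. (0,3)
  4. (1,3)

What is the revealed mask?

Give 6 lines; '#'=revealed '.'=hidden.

Answer: ...#..
...##.
......
......
...###
...###

Derivation:
Click 1 (1,4) count=2: revealed 1 new [(1,4)] -> total=1
Click 2 (5,5) count=0: revealed 6 new [(4,3) (4,4) (4,5) (5,3) (5,4) (5,5)] -> total=7
Click 3 (0,3) count=1: revealed 1 new [(0,3)] -> total=8
Click 4 (1,3) count=2: revealed 1 new [(1,3)] -> total=9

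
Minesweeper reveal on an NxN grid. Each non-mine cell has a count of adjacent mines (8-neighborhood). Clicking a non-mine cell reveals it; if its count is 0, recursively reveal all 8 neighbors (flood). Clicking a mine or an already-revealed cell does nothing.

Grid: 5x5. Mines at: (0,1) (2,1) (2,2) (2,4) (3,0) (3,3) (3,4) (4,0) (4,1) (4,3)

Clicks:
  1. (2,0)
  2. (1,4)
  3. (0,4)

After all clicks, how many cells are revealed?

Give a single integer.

Click 1 (2,0) count=2: revealed 1 new [(2,0)] -> total=1
Click 2 (1,4) count=1: revealed 1 new [(1,4)] -> total=2
Click 3 (0,4) count=0: revealed 5 new [(0,2) (0,3) (0,4) (1,2) (1,3)] -> total=7

Answer: 7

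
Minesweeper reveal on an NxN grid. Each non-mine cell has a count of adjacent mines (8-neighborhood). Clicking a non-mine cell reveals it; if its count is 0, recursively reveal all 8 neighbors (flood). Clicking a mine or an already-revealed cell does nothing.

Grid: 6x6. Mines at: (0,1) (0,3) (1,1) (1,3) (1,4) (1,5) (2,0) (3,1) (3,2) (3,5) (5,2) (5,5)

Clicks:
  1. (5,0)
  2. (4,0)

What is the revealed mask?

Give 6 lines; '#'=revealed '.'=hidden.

Answer: ......
......
......
......
##....
##....

Derivation:
Click 1 (5,0) count=0: revealed 4 new [(4,0) (4,1) (5,0) (5,1)] -> total=4
Click 2 (4,0) count=1: revealed 0 new [(none)] -> total=4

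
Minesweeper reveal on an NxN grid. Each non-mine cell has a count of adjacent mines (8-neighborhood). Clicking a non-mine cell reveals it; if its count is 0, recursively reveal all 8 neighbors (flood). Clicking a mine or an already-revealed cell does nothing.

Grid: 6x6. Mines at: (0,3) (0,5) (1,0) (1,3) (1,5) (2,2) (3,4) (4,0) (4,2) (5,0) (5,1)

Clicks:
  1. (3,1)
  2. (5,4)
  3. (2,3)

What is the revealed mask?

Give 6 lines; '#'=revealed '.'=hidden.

Answer: ......
......
...#..
.#....
...###
...###

Derivation:
Click 1 (3,1) count=3: revealed 1 new [(3,1)] -> total=1
Click 2 (5,4) count=0: revealed 6 new [(4,3) (4,4) (4,5) (5,3) (5,4) (5,5)] -> total=7
Click 3 (2,3) count=3: revealed 1 new [(2,3)] -> total=8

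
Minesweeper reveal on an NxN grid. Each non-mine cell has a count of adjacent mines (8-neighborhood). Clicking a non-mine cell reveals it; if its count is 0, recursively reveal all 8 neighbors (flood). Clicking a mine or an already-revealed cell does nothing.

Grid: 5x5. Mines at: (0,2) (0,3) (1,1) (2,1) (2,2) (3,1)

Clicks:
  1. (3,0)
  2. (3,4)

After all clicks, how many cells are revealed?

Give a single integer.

Click 1 (3,0) count=2: revealed 1 new [(3,0)] -> total=1
Click 2 (3,4) count=0: revealed 10 new [(1,3) (1,4) (2,3) (2,4) (3,2) (3,3) (3,4) (4,2) (4,3) (4,4)] -> total=11

Answer: 11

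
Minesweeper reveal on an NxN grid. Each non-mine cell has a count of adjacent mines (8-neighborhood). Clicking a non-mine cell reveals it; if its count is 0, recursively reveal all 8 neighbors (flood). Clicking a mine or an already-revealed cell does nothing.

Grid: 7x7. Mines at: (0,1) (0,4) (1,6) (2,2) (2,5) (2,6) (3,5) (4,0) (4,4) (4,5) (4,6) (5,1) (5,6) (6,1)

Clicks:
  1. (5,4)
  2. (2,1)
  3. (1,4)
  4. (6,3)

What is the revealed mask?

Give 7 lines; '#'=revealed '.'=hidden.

Answer: .......
....#..
.#.....
.......
.......
..####.
..####.

Derivation:
Click 1 (5,4) count=2: revealed 1 new [(5,4)] -> total=1
Click 2 (2,1) count=1: revealed 1 new [(2,1)] -> total=2
Click 3 (1,4) count=2: revealed 1 new [(1,4)] -> total=3
Click 4 (6,3) count=0: revealed 7 new [(5,2) (5,3) (5,5) (6,2) (6,3) (6,4) (6,5)] -> total=10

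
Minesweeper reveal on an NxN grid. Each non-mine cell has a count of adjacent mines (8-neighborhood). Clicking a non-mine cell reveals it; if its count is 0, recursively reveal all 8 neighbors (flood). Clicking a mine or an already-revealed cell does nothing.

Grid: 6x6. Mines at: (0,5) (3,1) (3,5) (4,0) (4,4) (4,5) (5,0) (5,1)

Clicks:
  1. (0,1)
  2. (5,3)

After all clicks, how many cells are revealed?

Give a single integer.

Answer: 19

Derivation:
Click 1 (0,1) count=0: revealed 18 new [(0,0) (0,1) (0,2) (0,3) (0,4) (1,0) (1,1) (1,2) (1,3) (1,4) (2,0) (2,1) (2,2) (2,3) (2,4) (3,2) (3,3) (3,4)] -> total=18
Click 2 (5,3) count=1: revealed 1 new [(5,3)] -> total=19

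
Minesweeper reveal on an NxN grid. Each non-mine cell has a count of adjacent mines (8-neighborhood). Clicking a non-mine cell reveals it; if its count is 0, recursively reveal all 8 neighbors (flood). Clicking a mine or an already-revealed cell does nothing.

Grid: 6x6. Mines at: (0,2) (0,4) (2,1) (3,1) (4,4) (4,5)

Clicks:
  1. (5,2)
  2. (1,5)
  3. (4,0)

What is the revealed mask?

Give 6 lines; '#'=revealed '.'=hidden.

Answer: ......
.....#
......
......
####..
####..

Derivation:
Click 1 (5,2) count=0: revealed 8 new [(4,0) (4,1) (4,2) (4,3) (5,0) (5,1) (5,2) (5,3)] -> total=8
Click 2 (1,5) count=1: revealed 1 new [(1,5)] -> total=9
Click 3 (4,0) count=1: revealed 0 new [(none)] -> total=9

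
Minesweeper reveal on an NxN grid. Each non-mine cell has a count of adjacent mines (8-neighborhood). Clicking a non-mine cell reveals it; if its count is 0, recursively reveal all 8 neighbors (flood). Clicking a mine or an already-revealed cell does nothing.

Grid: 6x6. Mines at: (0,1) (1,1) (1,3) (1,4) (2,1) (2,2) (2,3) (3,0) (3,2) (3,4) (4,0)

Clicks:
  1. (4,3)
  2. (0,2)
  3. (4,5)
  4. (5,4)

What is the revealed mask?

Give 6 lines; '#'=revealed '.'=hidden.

Click 1 (4,3) count=2: revealed 1 new [(4,3)] -> total=1
Click 2 (0,2) count=3: revealed 1 new [(0,2)] -> total=2
Click 3 (4,5) count=1: revealed 1 new [(4,5)] -> total=3
Click 4 (5,4) count=0: revealed 8 new [(4,1) (4,2) (4,4) (5,1) (5,2) (5,3) (5,4) (5,5)] -> total=11

Answer: ..#...
......
......
......
.#####
.#####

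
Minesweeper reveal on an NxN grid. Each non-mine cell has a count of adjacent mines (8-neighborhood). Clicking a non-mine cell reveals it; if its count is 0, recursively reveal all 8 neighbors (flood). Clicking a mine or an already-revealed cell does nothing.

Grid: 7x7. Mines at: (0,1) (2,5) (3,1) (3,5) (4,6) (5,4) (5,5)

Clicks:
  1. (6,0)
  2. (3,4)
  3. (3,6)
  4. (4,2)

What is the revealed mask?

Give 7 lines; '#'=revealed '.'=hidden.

Click 1 (6,0) count=0: revealed 12 new [(4,0) (4,1) (4,2) (4,3) (5,0) (5,1) (5,2) (5,3) (6,0) (6,1) (6,2) (6,3)] -> total=12
Click 2 (3,4) count=2: revealed 1 new [(3,4)] -> total=13
Click 3 (3,6) count=3: revealed 1 new [(3,6)] -> total=14
Click 4 (4,2) count=1: revealed 0 new [(none)] -> total=14

Answer: .......
.......
.......
....#.#
####...
####...
####...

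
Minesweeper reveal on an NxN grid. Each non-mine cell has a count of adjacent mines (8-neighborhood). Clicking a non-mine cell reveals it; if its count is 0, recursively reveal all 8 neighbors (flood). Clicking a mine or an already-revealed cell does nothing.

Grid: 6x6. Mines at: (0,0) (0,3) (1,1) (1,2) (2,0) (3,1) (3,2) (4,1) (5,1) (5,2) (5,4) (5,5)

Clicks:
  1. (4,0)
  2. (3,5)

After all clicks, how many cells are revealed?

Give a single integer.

Click 1 (4,0) count=3: revealed 1 new [(4,0)] -> total=1
Click 2 (3,5) count=0: revealed 14 new [(0,4) (0,5) (1,3) (1,4) (1,5) (2,3) (2,4) (2,5) (3,3) (3,4) (3,5) (4,3) (4,4) (4,5)] -> total=15

Answer: 15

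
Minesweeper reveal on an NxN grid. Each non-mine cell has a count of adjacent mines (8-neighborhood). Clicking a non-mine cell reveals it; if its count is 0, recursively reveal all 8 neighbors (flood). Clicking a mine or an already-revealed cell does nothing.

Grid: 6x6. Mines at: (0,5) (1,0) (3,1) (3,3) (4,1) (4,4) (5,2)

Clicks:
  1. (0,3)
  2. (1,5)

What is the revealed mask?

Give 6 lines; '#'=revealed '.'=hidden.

Click 1 (0,3) count=0: revealed 12 new [(0,1) (0,2) (0,3) (0,4) (1,1) (1,2) (1,3) (1,4) (2,1) (2,2) (2,3) (2,4)] -> total=12
Click 2 (1,5) count=1: revealed 1 new [(1,5)] -> total=13

Answer: .####.
.#####
.####.
......
......
......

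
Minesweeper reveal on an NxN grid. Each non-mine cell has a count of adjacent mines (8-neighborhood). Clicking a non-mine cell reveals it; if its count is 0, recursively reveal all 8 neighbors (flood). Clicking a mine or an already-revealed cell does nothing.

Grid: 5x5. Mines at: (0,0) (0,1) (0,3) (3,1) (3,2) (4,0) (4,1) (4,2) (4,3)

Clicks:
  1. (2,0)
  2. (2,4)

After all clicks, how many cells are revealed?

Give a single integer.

Answer: 7

Derivation:
Click 1 (2,0) count=1: revealed 1 new [(2,0)] -> total=1
Click 2 (2,4) count=0: revealed 6 new [(1,3) (1,4) (2,3) (2,4) (3,3) (3,4)] -> total=7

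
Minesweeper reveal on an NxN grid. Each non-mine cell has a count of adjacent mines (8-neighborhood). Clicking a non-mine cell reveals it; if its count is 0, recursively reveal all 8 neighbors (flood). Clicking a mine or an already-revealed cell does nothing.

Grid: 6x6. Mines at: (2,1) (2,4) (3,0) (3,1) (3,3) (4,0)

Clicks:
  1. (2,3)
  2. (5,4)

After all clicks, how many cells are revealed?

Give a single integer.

Answer: 13

Derivation:
Click 1 (2,3) count=2: revealed 1 new [(2,3)] -> total=1
Click 2 (5,4) count=0: revealed 12 new [(3,4) (3,5) (4,1) (4,2) (4,3) (4,4) (4,5) (5,1) (5,2) (5,3) (5,4) (5,5)] -> total=13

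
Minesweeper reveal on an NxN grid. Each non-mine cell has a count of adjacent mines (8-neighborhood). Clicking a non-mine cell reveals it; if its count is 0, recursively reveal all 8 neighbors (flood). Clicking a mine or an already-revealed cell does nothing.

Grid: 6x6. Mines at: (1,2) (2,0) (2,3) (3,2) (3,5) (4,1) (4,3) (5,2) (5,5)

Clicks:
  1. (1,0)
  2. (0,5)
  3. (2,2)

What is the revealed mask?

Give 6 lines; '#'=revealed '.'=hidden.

Click 1 (1,0) count=1: revealed 1 new [(1,0)] -> total=1
Click 2 (0,5) count=0: revealed 8 new [(0,3) (0,4) (0,5) (1,3) (1,4) (1,5) (2,4) (2,5)] -> total=9
Click 3 (2,2) count=3: revealed 1 new [(2,2)] -> total=10

Answer: ...###
#..###
..#.##
......
......
......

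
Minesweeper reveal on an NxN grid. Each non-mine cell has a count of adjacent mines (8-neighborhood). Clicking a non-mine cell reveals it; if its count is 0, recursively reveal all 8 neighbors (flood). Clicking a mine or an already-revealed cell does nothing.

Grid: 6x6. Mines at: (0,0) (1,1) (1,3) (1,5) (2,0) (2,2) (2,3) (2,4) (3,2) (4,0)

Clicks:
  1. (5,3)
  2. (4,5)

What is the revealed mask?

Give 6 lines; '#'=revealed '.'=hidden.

Answer: ......
......
......
...###
.#####
.#####

Derivation:
Click 1 (5,3) count=0: revealed 13 new [(3,3) (3,4) (3,5) (4,1) (4,2) (4,3) (4,4) (4,5) (5,1) (5,2) (5,3) (5,4) (5,5)] -> total=13
Click 2 (4,5) count=0: revealed 0 new [(none)] -> total=13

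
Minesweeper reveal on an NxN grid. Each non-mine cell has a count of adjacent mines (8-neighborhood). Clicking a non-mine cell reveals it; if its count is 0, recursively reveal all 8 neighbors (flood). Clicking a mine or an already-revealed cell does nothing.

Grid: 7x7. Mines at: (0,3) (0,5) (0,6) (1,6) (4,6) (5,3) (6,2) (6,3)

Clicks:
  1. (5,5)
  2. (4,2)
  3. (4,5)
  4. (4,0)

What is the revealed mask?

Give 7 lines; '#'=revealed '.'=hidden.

Answer: ###....
######.
######.
######.
######.
###..#.
##.....

Derivation:
Click 1 (5,5) count=1: revealed 1 new [(5,5)] -> total=1
Click 2 (4,2) count=1: revealed 1 new [(4,2)] -> total=2
Click 3 (4,5) count=1: revealed 1 new [(4,5)] -> total=3
Click 4 (4,0) count=0: revealed 30 new [(0,0) (0,1) (0,2) (1,0) (1,1) (1,2) (1,3) (1,4) (1,5) (2,0) (2,1) (2,2) (2,3) (2,4) (2,5) (3,0) (3,1) (3,2) (3,3) (3,4) (3,5) (4,0) (4,1) (4,3) (4,4) (5,0) (5,1) (5,2) (6,0) (6,1)] -> total=33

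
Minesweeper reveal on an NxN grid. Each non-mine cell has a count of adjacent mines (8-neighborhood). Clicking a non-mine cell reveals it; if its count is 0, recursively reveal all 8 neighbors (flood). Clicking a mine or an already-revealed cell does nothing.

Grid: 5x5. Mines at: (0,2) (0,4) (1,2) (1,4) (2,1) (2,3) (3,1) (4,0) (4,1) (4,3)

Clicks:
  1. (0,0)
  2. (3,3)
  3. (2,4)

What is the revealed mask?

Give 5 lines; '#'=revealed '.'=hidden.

Answer: ##...
##...
....#
...#.
.....

Derivation:
Click 1 (0,0) count=0: revealed 4 new [(0,0) (0,1) (1,0) (1,1)] -> total=4
Click 2 (3,3) count=2: revealed 1 new [(3,3)] -> total=5
Click 3 (2,4) count=2: revealed 1 new [(2,4)] -> total=6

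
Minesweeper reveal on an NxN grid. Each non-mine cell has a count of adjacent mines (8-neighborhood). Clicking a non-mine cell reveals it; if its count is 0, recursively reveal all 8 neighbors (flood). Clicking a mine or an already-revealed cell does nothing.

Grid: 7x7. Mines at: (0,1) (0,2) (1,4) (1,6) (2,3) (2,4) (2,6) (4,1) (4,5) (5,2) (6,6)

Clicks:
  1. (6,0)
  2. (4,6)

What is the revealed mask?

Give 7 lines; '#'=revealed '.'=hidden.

Answer: .......
.......
.......
.......
......#
##.....
##.....

Derivation:
Click 1 (6,0) count=0: revealed 4 new [(5,0) (5,1) (6,0) (6,1)] -> total=4
Click 2 (4,6) count=1: revealed 1 new [(4,6)] -> total=5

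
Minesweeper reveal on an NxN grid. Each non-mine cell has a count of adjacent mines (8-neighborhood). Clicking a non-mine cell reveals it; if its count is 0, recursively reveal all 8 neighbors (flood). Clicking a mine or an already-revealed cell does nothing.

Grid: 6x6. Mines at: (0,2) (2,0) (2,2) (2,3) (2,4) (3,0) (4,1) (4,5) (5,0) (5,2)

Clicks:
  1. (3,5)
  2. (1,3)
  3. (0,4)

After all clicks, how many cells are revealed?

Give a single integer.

Click 1 (3,5) count=2: revealed 1 new [(3,5)] -> total=1
Click 2 (1,3) count=4: revealed 1 new [(1,3)] -> total=2
Click 3 (0,4) count=0: revealed 5 new [(0,3) (0,4) (0,5) (1,4) (1,5)] -> total=7

Answer: 7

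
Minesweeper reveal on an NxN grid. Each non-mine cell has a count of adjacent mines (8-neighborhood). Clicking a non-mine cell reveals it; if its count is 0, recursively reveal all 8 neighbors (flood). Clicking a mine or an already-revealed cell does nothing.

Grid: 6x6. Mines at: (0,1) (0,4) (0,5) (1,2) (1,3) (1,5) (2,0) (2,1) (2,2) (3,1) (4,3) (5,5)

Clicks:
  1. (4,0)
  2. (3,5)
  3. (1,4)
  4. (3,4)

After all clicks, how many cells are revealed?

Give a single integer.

Click 1 (4,0) count=1: revealed 1 new [(4,0)] -> total=1
Click 2 (3,5) count=0: revealed 6 new [(2,4) (2,5) (3,4) (3,5) (4,4) (4,5)] -> total=7
Click 3 (1,4) count=4: revealed 1 new [(1,4)] -> total=8
Click 4 (3,4) count=1: revealed 0 new [(none)] -> total=8

Answer: 8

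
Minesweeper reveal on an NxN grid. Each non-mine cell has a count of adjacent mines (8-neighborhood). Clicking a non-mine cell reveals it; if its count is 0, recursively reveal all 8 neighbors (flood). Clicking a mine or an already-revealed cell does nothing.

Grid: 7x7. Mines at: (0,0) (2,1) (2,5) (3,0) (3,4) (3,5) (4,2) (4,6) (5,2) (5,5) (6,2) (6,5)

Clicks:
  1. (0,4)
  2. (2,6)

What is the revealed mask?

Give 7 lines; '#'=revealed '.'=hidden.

Click 1 (0,4) count=0: revealed 15 new [(0,1) (0,2) (0,3) (0,4) (0,5) (0,6) (1,1) (1,2) (1,3) (1,4) (1,5) (1,6) (2,2) (2,3) (2,4)] -> total=15
Click 2 (2,6) count=2: revealed 1 new [(2,6)] -> total=16

Answer: .######
.######
..###.#
.......
.......
.......
.......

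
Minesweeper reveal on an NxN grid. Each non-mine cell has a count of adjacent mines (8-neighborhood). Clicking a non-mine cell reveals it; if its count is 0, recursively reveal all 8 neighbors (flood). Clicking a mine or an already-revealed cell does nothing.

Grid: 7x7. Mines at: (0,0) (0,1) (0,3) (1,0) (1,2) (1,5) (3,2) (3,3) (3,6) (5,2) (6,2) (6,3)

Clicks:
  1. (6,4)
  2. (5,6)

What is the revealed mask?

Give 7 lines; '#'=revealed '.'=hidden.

Answer: .......
.......
.......
.......
....###
....###
....###

Derivation:
Click 1 (6,4) count=1: revealed 1 new [(6,4)] -> total=1
Click 2 (5,6) count=0: revealed 8 new [(4,4) (4,5) (4,6) (5,4) (5,5) (5,6) (6,5) (6,6)] -> total=9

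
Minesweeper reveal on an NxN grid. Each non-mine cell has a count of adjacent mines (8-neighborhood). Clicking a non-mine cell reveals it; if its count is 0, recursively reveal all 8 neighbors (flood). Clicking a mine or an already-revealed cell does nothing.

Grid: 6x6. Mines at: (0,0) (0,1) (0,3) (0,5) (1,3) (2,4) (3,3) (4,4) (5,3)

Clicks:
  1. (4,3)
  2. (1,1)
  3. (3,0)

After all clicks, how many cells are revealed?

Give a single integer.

Answer: 16

Derivation:
Click 1 (4,3) count=3: revealed 1 new [(4,3)] -> total=1
Click 2 (1,1) count=2: revealed 1 new [(1,1)] -> total=2
Click 3 (3,0) count=0: revealed 14 new [(1,0) (1,2) (2,0) (2,1) (2,2) (3,0) (3,1) (3,2) (4,0) (4,1) (4,2) (5,0) (5,1) (5,2)] -> total=16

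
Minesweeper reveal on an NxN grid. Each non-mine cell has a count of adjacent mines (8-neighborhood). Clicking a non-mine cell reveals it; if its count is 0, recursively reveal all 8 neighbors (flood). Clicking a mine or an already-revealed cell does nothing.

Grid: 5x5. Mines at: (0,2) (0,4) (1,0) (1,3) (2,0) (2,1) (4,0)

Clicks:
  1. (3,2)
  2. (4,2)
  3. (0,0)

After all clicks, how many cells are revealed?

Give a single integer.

Click 1 (3,2) count=1: revealed 1 new [(3,2)] -> total=1
Click 2 (4,2) count=0: revealed 10 new [(2,2) (2,3) (2,4) (3,1) (3,3) (3,4) (4,1) (4,2) (4,3) (4,4)] -> total=11
Click 3 (0,0) count=1: revealed 1 new [(0,0)] -> total=12

Answer: 12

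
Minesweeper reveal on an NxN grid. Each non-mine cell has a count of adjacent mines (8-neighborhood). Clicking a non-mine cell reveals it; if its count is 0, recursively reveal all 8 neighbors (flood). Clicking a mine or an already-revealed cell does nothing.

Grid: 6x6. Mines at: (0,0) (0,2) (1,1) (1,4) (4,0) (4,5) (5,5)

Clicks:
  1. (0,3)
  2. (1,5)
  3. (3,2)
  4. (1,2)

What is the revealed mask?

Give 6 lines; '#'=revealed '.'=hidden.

Click 1 (0,3) count=2: revealed 1 new [(0,3)] -> total=1
Click 2 (1,5) count=1: revealed 1 new [(1,5)] -> total=2
Click 3 (3,2) count=0: revealed 16 new [(2,1) (2,2) (2,3) (2,4) (3,1) (3,2) (3,3) (3,4) (4,1) (4,2) (4,3) (4,4) (5,1) (5,2) (5,3) (5,4)] -> total=18
Click 4 (1,2) count=2: revealed 1 new [(1,2)] -> total=19

Answer: ...#..
..#..#
.####.
.####.
.####.
.####.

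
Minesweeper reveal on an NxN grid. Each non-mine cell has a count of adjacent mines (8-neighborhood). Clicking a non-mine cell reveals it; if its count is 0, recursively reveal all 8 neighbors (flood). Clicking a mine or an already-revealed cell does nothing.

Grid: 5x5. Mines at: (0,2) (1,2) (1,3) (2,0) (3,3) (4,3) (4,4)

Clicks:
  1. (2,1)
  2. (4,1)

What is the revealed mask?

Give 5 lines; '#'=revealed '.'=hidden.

Click 1 (2,1) count=2: revealed 1 new [(2,1)] -> total=1
Click 2 (4,1) count=0: revealed 6 new [(3,0) (3,1) (3,2) (4,0) (4,1) (4,2)] -> total=7

Answer: .....
.....
.#...
###..
###..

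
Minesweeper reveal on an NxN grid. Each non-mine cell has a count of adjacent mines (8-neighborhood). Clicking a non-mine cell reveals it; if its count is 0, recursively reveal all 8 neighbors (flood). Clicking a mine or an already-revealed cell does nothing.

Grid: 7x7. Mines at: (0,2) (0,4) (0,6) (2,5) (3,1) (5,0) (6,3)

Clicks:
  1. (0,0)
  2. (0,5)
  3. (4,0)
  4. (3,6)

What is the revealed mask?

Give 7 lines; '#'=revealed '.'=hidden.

Answer: ##...#.
##.....
##.....
......#
#......
.......
.......

Derivation:
Click 1 (0,0) count=0: revealed 6 new [(0,0) (0,1) (1,0) (1,1) (2,0) (2,1)] -> total=6
Click 2 (0,5) count=2: revealed 1 new [(0,5)] -> total=7
Click 3 (4,0) count=2: revealed 1 new [(4,0)] -> total=8
Click 4 (3,6) count=1: revealed 1 new [(3,6)] -> total=9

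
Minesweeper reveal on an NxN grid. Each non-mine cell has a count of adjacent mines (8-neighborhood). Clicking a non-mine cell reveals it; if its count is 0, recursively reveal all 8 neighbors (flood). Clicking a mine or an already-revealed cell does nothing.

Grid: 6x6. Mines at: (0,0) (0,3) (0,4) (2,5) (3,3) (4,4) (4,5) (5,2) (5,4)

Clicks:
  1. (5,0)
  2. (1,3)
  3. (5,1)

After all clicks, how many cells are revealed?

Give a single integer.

Answer: 15

Derivation:
Click 1 (5,0) count=0: revealed 14 new [(1,0) (1,1) (1,2) (2,0) (2,1) (2,2) (3,0) (3,1) (3,2) (4,0) (4,1) (4,2) (5,0) (5,1)] -> total=14
Click 2 (1,3) count=2: revealed 1 new [(1,3)] -> total=15
Click 3 (5,1) count=1: revealed 0 new [(none)] -> total=15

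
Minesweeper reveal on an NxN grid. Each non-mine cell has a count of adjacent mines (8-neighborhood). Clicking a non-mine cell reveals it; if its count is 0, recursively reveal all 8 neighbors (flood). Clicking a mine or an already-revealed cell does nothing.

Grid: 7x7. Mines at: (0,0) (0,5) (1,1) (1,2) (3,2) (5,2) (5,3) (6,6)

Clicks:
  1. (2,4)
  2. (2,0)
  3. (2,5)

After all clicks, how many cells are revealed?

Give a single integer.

Click 1 (2,4) count=0: revealed 19 new [(1,3) (1,4) (1,5) (1,6) (2,3) (2,4) (2,5) (2,6) (3,3) (3,4) (3,5) (3,6) (4,3) (4,4) (4,5) (4,6) (5,4) (5,5) (5,6)] -> total=19
Click 2 (2,0) count=1: revealed 1 new [(2,0)] -> total=20
Click 3 (2,5) count=0: revealed 0 new [(none)] -> total=20

Answer: 20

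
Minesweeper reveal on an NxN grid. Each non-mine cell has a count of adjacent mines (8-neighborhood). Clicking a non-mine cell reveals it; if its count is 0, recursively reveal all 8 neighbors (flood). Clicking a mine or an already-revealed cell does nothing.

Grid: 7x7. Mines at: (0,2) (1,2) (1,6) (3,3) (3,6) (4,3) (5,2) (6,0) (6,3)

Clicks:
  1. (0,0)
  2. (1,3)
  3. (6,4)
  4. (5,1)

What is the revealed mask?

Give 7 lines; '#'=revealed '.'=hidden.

Click 1 (0,0) count=0: revealed 15 new [(0,0) (0,1) (1,0) (1,1) (2,0) (2,1) (2,2) (3,0) (3,1) (3,2) (4,0) (4,1) (4,2) (5,0) (5,1)] -> total=15
Click 2 (1,3) count=2: revealed 1 new [(1,3)] -> total=16
Click 3 (6,4) count=1: revealed 1 new [(6,4)] -> total=17
Click 4 (5,1) count=2: revealed 0 new [(none)] -> total=17

Answer: ##.....
##.#...
###....
###....
###....
##.....
....#..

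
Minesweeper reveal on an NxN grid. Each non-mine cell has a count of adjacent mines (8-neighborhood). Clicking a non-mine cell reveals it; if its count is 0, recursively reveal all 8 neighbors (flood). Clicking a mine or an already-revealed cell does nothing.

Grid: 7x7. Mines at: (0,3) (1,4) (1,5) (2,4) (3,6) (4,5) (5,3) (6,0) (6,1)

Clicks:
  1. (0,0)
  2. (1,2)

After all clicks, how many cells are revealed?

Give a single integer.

Answer: 22

Derivation:
Click 1 (0,0) count=0: revealed 22 new [(0,0) (0,1) (0,2) (1,0) (1,1) (1,2) (1,3) (2,0) (2,1) (2,2) (2,3) (3,0) (3,1) (3,2) (3,3) (4,0) (4,1) (4,2) (4,3) (5,0) (5,1) (5,2)] -> total=22
Click 2 (1,2) count=1: revealed 0 new [(none)] -> total=22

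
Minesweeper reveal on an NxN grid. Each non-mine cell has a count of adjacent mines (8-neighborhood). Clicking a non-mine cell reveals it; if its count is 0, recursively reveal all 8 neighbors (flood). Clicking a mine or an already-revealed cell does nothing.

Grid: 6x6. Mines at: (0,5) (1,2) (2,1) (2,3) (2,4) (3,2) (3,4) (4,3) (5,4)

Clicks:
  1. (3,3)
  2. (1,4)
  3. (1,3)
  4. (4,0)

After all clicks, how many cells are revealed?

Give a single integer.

Click 1 (3,3) count=5: revealed 1 new [(3,3)] -> total=1
Click 2 (1,4) count=3: revealed 1 new [(1,4)] -> total=2
Click 3 (1,3) count=3: revealed 1 new [(1,3)] -> total=3
Click 4 (4,0) count=0: revealed 8 new [(3,0) (3,1) (4,0) (4,1) (4,2) (5,0) (5,1) (5,2)] -> total=11

Answer: 11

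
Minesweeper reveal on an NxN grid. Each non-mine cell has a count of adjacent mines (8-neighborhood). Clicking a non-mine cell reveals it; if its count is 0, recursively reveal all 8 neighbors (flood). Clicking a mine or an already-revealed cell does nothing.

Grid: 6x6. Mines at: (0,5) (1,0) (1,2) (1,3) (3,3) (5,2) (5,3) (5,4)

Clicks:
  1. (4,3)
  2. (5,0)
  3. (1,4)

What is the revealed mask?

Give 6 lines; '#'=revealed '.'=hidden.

Click 1 (4,3) count=4: revealed 1 new [(4,3)] -> total=1
Click 2 (5,0) count=0: revealed 11 new [(2,0) (2,1) (2,2) (3,0) (3,1) (3,2) (4,0) (4,1) (4,2) (5,0) (5,1)] -> total=12
Click 3 (1,4) count=2: revealed 1 new [(1,4)] -> total=13

Answer: ......
....#.
###...
###...
####..
##....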